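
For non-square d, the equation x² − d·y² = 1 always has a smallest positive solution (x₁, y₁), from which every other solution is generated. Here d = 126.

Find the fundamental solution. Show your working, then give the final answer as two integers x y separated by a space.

[11; 4,2,4,22] for √126; ℓ=4 ⇒ convergent index 3
k=0  a_k=11  p_k/q_k = 11/1
k=1  a_k=4  p_k/q_k = 45/4
k=2  a_k=2  p_k/q_k = 101/9
k=3  a_k=4  p_k/q_k = 449/40
→ (449, 40).  Check: 449²=201601, 126·40²=201600, difference 1.

449 40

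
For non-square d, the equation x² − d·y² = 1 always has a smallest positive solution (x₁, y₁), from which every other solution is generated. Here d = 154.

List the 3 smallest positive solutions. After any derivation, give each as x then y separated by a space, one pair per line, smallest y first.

[12; 2,2,3,1,2,1,3,2,2,24] for √154; ℓ=10 ⇒ convergent index 9
step 0: (12, 1)  from 12·(1,0) + (0,1)
step 1: (25, 2)  from 2·(12,1) + (1,0)
…
step 3: (211, 17)  from 3·(62,5) + (25,2)
step 4: (273, 22)  from 1·(211,17) + (62,5)
step 5: (757, 61)  from 2·(273,22) + (211,17)
…
step 7: (3847, 310)  from 3·(1030,83) + (757,61)
step 8: (8724, 703)  from 2·(3847,310) + (1030,83)
step 9: (21295, 1716)  from 2·(8724,703) + (3847,310)
fundamental: x₁=21295, y₁=1716  (since 453477025 − 154·2944656 = 1)
n=2: (21295,1716)∘(21295,1716) = (21295·21295+154·1716·1716, 21295·1716+1716·21295) = (906954049,73084440)
n=3: (906954049,73084440)∘(21295,1716) = (21295·906954049+154·1716·73084440, 21295·73084440+1716·906954049) = (38627172925615,3112666297884)

21295 1716
906954049 73084440
38627172925615 3112666297884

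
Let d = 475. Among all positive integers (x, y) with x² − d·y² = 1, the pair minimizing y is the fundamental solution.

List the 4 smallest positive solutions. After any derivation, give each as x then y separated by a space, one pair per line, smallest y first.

57799 2652
6681448801 306565896
772362118440199 35438404443156
89283516160768675201 4096608676513381392

√475 = [21; 1,3,1,6,2,6,1,3,1,42, …], period ℓ=10 (even) → k=9
a_0=21:  p_0=21·1+0=21,  q_0=21·0+1=1
a_1=1:  p_1=1·21+1=22,  q_1=1·1+0=1
a_2=3:  p_2=3·22+21=87,  q_2=3·1+1=4
…
a_6=6:  p_6=6·1591+741=10287,  q_6=6·73+34=472
a_7=1:  p_7=1·10287+1591=11878,  q_7=1·472+73=545
a_8=3:  p_8=3·11878+10287=45921,  q_8=3·545+472=2107
a_9=1:  p_9=1·45921+11878=57799,  q_9=1·2107+545=2652
(x₁, y₁) = (57799, 2652);  57799² − 475·2652² = 1 ✓
n=2: (57799,2652)∘(57799,2652) = (57799·57799+475·2652·2652, 57799·2652+2652·57799) = (6681448801,306565896)
n=3: (6681448801,306565896)∘(57799,2652) = (57799·6681448801+475·2652·306565896, 57799·306565896+2652·6681448801) = (772362118440199,35438404443156)
n=4: (772362118440199,35438404443156)∘(57799,2652) = (57799·772362118440199+475·2652·35438404443156, 57799·35438404443156+2652·772362118440199) = (89283516160768675201,4096608676513381392)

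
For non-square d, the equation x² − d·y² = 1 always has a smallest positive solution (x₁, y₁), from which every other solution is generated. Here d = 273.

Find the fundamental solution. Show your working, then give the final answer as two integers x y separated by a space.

[16; 1,1,10,1,1,32] for √273; ℓ=6 ⇒ convergent index 5
a_0=16:  p_0=16·1+0=16,  q_0=16·0+1=1
…
a_4=1:  p_4=1·347+33=380,  q_4=1·21+2=23
a_5=1:  p_5=1·380+347=727,  q_5=1·23+21=44
(x₁, y₁) = (727, 44);  727² − 273·44² = 1 ✓

727 44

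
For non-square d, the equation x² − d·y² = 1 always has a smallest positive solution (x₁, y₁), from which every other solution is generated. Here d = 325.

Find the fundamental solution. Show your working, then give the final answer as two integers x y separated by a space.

[18; 36] for √325; ℓ=1 ⇒ convergent index 1
k=0  a_k=18  p_k/q_k = 18/1
k=1  a_k=36  p_k/q_k = 649/36
fundamental: x₁=649, y₁=36  (since 421201 − 325·1296 = 1)

649 36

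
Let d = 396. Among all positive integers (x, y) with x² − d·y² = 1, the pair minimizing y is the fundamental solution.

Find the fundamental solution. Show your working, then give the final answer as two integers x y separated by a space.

√396 = [19; 1,8,1,38, …], period ℓ=4 (even) → k=3
k=0  a_k=19  p_k/q_k = 19/1
…
k=2  a_k=8  p_k/q_k = 179/9
k=3  a_k=1  p_k/q_k = 199/10
→ (199, 10).  Check: 199²=39601, 396·10²=39600, difference 1.

199 10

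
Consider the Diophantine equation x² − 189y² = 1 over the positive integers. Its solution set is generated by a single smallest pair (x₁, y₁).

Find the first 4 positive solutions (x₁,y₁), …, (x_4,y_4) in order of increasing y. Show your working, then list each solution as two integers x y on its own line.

55 4
6049 440
665335 48396
73180801 5323120

d=189: √d = [13; 1,2,1,26] (ℓ=4, even), read p_3/q_3
a_0=13:  p_0=13·1+0=13,  q_0=13·0+1=1
a_1=1:  p_1=1·13+1=14,  q_1=1·1+0=1
a_2=2:  p_2=2·14+13=41,  q_2=2·1+1=3
a_3=1:  p_3=1·41+14=55,  q_3=1·3+1=4
fundamental: x₁=55, y₁=4  (since 3025 − 189·16 = 1)
k=2:  x_2 = 55·55+189·4·4 = 6049,  y_2 = 55·4+4·55 = 440
k=3:  x_3 = 55·6049+189·4·440 = 665335,  y_3 = 55·440+4·6049 = 48396
k=4:  x_4 = 55·665335+189·4·48396 = 73180801,  y_4 = 55·48396+4·665335 = 5323120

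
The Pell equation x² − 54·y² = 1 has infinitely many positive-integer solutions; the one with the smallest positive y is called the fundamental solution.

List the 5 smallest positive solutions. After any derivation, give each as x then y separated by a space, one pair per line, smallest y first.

d=54: √d = [7; 2,1,6,1,2,14] (ℓ=6, even), read p_5/q_5
k=0  a_k=7  p_k/q_k = 7/1
k=1  a_k=2  p_k/q_k = 15/2
k=2  a_k=1  p_k/q_k = 22/3
…
k=4  a_k=1  p_k/q_k = 169/23
k=5  a_k=2  p_k/q_k = 485/66
(x₁, y₁) = (485, 66);  485² − 54·66² = 1 ✓
n=2: (485,66)∘(485,66) = (485·485+54·66·66, 485·66+66·485) = (470449,64020)
n=3: (470449,64020)∘(485,66) = (485·470449+54·66·64020, 485·64020+66·470449) = (456335045,62099334)
n=4: (456335045,62099334)∘(485,66) = (485·456335045+54·66·62099334, 485·62099334+66·456335045) = (442644523201,60236289960)
n=5: (442644523201,60236289960)∘(485,66) = (485·442644523201+54·66·60236289960, 485·60236289960+66·442644523201) = (429364731169925,58429139161866)

485 66
470449 64020
456335045 62099334
442644523201 60236289960
429364731169925 58429139161866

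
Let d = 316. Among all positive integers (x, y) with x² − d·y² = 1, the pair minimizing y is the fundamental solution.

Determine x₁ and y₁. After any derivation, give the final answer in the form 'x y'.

12799 720

√316 = [17; 1,3,2,8,2,3,1,34, …], period ℓ=8 (even) → k=7
a_0=17:  p_0=17·1+0=17,  q_0=17·0+1=1
…
a_4=8:  p_4=8·160+71=1351,  q_4=8·9+4=76
…
a_6=3:  p_6=3·2862+1351=9937,  q_6=3·161+76=559
a_7=1:  p_7=1·9937+2862=12799,  q_7=1·559+161=720
(x₁, y₁) = (12799, 720);  12799² − 316·720² = 1 ✓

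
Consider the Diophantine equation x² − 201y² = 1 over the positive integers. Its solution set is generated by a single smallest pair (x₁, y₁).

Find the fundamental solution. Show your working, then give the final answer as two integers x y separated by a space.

515095 36332

d=201: √d = [14; 5,1,1,1,2,…,1,5,28] (ℓ=14, even), read p_13/q_13
i=0: a=14 ⇒ p=14, q=1
i=1: a=5 ⇒ p=71, q=5
i=2: a=1 ⇒ p=85, q=6
…
i=5: a=2 ⇒ p=638, q=45
i=6: a=1 ⇒ p=879, q=62
i=7: a=8 ⇒ p=7670, q=541
i=8: a=1 ⇒ p=8549, q=603
i=9: a=2 ⇒ p=24768, q=1747
i=10: a=1 ⇒ p=33317, q=2350
i=11: a=1 ⇒ p=58085, q=4097
i=12: a=1 ⇒ p=91402, q=6447
i=13: a=5 ⇒ p=515095, q=36332
(x₁, y₁) = (515095, 36332);  515095² − 201·36332² = 1 ✓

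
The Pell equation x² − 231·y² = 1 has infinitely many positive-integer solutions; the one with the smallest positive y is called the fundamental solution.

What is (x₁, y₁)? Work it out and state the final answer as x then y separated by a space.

[15; 5,30] for √231; ℓ=2 ⇒ convergent index 1
step 0: (15, 1)  from 15·(1,0) + (0,1)
step 1: (76, 5)  from 5·(15,1) + (1,0)
(x₁, y₁) = (76, 5);  76² − 231·5² = 1 ✓

76 5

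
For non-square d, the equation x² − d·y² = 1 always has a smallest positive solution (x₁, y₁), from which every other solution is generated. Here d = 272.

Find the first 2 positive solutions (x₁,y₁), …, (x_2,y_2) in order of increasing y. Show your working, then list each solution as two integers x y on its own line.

d=272: √d = [16; 2,32] (ℓ=2, even), read p_1/q_1
a_0=16:  p_0=16·1+0=16,  q_0=16·0+1=1
a_1=2:  p_1=2·16+1=33,  q_1=2·1+0=2
→ (33, 2).  Check: 33²=1089, 272·2²=1088, difference 1.
(x_2, y_2) = (33·33 + 272·2·2, 33·2 + 2·33) = (2177, 132)

33 2
2177 132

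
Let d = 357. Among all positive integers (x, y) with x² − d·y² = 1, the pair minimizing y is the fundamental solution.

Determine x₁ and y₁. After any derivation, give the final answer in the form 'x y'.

[18; 1,8,2,8,1,36] for √357; ℓ=6 ⇒ convergent index 5
a_0=18:  p_0=18·1+0=18,  q_0=18·0+1=1
a_1=1:  p_1=1·18+1=19,  q_1=1·1+0=1
…
a_4=8:  p_4=8·359+170=3042,  q_4=8·19+9=161
a_5=1:  p_5=1·3042+359=3401,  q_5=1·161+19=180
(x₁, y₁) = (3401, 180);  3401² − 357·180² = 1 ✓

3401 180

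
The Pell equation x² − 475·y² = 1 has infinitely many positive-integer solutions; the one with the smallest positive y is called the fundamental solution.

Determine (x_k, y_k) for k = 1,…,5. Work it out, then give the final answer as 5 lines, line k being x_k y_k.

57799 2652
6681448801 306565896
772362118440199 35438404443156
89283516160768675201 4096608676513381392
10320995900380175197444999 473559769752155457709260

√475 = [21; 1,3,1,6,2,6,1,3,1,42, …], period ℓ=10 (even) → k=9
step 0: (21, 1)  from 21·(1,0) + (0,1)
step 1: (22, 1)  from 1·(21,1) + (1,0)
step 2: (87, 4)  from 3·(22,1) + (21,1)
…
step 4: (741, 34)  from 6·(109,5) + (87,4)
step 5: (1591, 73)  from 2·(741,34) + (109,5)
step 6: (10287, 472)  from 6·(1591,73) + (741,34)
step 7: (11878, 545)  from 1·(10287,472) + (1591,73)
step 8: (45921, 2107)  from 3·(11878,545) + (10287,472)
step 9: (57799, 2652)  from 1·(45921,2107) + (11878,545)
fundamental: x₁=57799, y₁=2652  (since 3340724401 − 475·7033104 = 1)
k=2:  x_2 = 57799·57799+475·2652·2652 = 6681448801,  y_2 = 57799·2652+2652·57799 = 306565896
k=3:  x_3 = 57799·6681448801+475·2652·306565896 = 772362118440199,  y_3 = 57799·306565896+2652·6681448801 = 35438404443156
k=4:  x_4 = 57799·772362118440199+475·2652·35438404443156 = 89283516160768675201,  y_4 = 57799·35438404443156+2652·772362118440199 = 4096608676513381392
k=5:  x_5 = 57799·89283516160768675201+475·2652·4096608676513381392 = 10320995900380175197444999,  y_5 = 57799·4096608676513381392+2652·89283516160768675201 = 473559769752155457709260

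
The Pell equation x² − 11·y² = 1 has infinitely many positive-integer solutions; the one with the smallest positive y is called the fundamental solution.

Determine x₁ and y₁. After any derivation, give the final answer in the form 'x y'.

10 3

√11 = [3; 3,6, …], period ℓ=2 (even) → k=1
a_0=3:  p_0=3·1+0=3,  q_0=3·0+1=1
a_1=3:  p_1=3·3+1=10,  q_1=3·1+0=3
→ (10, 3).  Check: 10²=100, 11·3²=99, difference 1.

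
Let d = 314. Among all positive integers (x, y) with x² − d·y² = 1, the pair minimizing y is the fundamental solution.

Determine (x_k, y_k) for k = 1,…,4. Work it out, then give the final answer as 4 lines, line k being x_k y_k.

392499 22150
308110930001 17387705700
241866463828532499 13649314199066450
189864690372162243720001 10714684347621377411400

√314 = [17; 1,2,1,1,2,1,34, …], period ℓ=7 (odd) → k=13
i=0: a=17 ⇒ p=17, q=1
i=1: a=1 ⇒ p=18, q=1
…
i=3: a=1 ⇒ p=71, q=4
…
i=6: a=1 ⇒ p=443, q=25
…
i=10: a=1 ⇒ p=62853, q=3547
i=11: a=1 ⇒ p=109882, q=6201
i=12: a=2 ⇒ p=282617, q=15949
i=13: a=1 ⇒ p=392499, q=22150
(x₁, y₁) = (392499, 22150);  392499² − 314·22150² = 1 ✓
(x_2, y_2) = (392499·392499 + 314·22150·22150, 392499·22150 + 22150·392499) = (308110930001, 17387705700)
(x_3, y_3) = (392499·308110930001 + 314·22150·17387705700, 392499·17387705700 + 22150·308110930001) = (241866463828532499, 13649314199066450)
(x_4, y_4) = (392499·241866463828532499 + 314·22150·13649314199066450, 392499·13649314199066450 + 22150·241866463828532499) = (189864690372162243720001, 10714684347621377411400)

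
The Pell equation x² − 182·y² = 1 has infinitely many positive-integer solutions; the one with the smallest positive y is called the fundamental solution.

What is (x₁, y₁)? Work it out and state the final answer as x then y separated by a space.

27 2

d=182: √d = [13; 2,26] (ℓ=2, even), read p_1/q_1
step 0: (13, 1)  from 13·(1,0) + (0,1)
step 1: (27, 2)  from 2·(13,1) + (1,0)
(x₁, y₁) = (27, 2);  27² − 182·2² = 1 ✓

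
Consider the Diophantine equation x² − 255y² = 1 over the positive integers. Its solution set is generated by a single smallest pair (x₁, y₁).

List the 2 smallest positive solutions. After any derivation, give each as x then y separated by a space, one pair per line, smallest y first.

d=255: √d = [15; 1,30] (ℓ=2, even), read p_1/q_1
a_0=15:  p_0=15·1+0=15,  q_0=15·0+1=1
a_1=1:  p_1=1·15+1=16,  q_1=1·1+0=1
(x₁, y₁) = (16, 1);  16² − 255·1² = 1 ✓
k=2:  x_2 = 16·16+255·1·1 = 511,  y_2 = 16·1+1·16 = 32

16 1
511 32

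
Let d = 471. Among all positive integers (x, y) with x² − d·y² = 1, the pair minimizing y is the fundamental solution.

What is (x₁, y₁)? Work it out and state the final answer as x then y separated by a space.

7838695 361188

[21; 1,2,2,1,3,…,2,1,42] for √471; ℓ=14 ⇒ convergent index 13
k=0  a_k=21  p_k/q_k = 21/1
k=1  a_k=1  p_k/q_k = 22/1
k=2  a_k=2  p_k/q_k = 65/3
k=3  a_k=2  p_k/q_k = 152/7
…
k=7  a_k=14  p_k/q_k = 48809/2249
k=8  a_k=4  p_k/q_k = 198665/9154
…
k=11  a_k=2  p_k/q_k = 2331742/107441
k=12  a_k=2  p_k/q_k = 5506953/253747
k=13  a_k=1  p_k/q_k = 7838695/361188
fundamental: x₁=7838695, y₁=361188  (since 61445139303025 − 471·130456771344 = 1)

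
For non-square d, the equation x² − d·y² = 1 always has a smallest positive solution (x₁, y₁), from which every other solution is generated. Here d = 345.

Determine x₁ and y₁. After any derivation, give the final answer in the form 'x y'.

√345 → a₀=18, period (1,1,2,1,6,1,2,1,1,36); ℓ=10 even so k=9
k=0  a_k=18  p_k/q_k = 18/1
k=1  a_k=1  p_k/q_k = 19/1
k=2  a_k=1  p_k/q_k = 37/2
…
k=4  a_k=1  p_k/q_k = 130/7
k=5  a_k=6  p_k/q_k = 873/47
…
k=8  a_k=1  p_k/q_k = 3882/209
k=9  a_k=1  p_k/q_k = 6761/364
fundamental: x₁=6761, y₁=364  (since 45711121 − 345·132496 = 1)

6761 364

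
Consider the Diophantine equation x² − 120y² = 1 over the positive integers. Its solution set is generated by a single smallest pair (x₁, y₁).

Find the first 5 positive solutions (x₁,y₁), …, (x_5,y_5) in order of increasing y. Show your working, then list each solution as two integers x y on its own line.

√120 = [10; 1,20, …], period ℓ=2 (even) → k=1
step 0: (10, 1)  from 10·(1,0) + (0,1)
step 1: (11, 1)  from 1·(10,1) + (1,0)
→ (11, 1).  Check: 11²=121, 120·1²=120, difference 1.
(11+1√120)^2 = 241 + 22√120
(11+1√120)^3 = 5291 + 483√120
(11+1√120)^4 = 116161 + 10604√120
(11+1√120)^5 = 2550251 + 232805√120

11 1
241 22
5291 483
116161 10604
2550251 232805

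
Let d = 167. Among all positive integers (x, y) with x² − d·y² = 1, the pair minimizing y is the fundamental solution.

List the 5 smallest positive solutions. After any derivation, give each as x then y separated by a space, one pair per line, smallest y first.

[12; 1,11,1,24] for √167; ℓ=4 ⇒ convergent index 3
i=0: a=12 ⇒ p=12, q=1
…
i=2: a=11 ⇒ p=155, q=12
i=3: a=1 ⇒ p=168, q=13
→ (168, 13).  Check: 168²=28224, 167·13²=28223, difference 1.
n=2: (168,13)∘(168,13) = (168·168+167·13·13, 168·13+13·168) = (56447,4368)
n=3: (56447,4368)∘(168,13) = (168·56447+167·13·4368, 168·4368+13·56447) = (18966024,1467635)
n=4: (18966024,1467635)∘(168,13) = (168·18966024+167·13·1467635, 168·1467635+13·18966024) = (6372527617,493120992)
n=5: (6372527617,493120992)∘(168,13) = (168·6372527617+167·13·493120992, 168·493120992+13·6372527617) = (2141150313288,165687185677)

168 13
56447 4368
18966024 1467635
6372527617 493120992
2141150313288 165687185677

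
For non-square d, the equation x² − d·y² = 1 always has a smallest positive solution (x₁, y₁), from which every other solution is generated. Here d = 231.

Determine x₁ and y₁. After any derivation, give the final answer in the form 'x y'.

76 5

√231 → a₀=15, period (5,30); ℓ=2 even so k=1
k=0  a_k=15  p_k/q_k = 15/1
k=1  a_k=5  p_k/q_k = 76/5
fundamental: x₁=76, y₁=5  (since 5776 − 231·25 = 1)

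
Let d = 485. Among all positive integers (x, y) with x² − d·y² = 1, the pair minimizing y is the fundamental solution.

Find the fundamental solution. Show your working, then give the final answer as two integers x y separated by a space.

√485 → a₀=22, period (44); ℓ=1 odd so k=1
a_0=22:  p_0=22·1+0=22,  q_0=22·0+1=1
a_1=44:  p_1=44·22+1=969,  q_1=44·1+0=44
fundamental: x₁=969, y₁=44  (since 938961 − 485·1936 = 1)

969 44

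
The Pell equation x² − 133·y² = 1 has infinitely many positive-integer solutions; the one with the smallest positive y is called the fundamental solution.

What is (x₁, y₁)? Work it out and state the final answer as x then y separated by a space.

√133 = [11; 1,1,7,5,1,…,1,1,22, …], period ℓ=16 (even) → k=15
k=0  a_k=11  p_k/q_k = 11/1
…
k=3  a_k=7  p_k/q_k = 173/15
k=4  a_k=5  p_k/q_k = 888/77
…
k=6  a_k=1  p_k/q_k = 1949/169
k=7  a_k=1  p_k/q_k = 3010/261
…
k=10  a_k=1  p_k/q_k = 18948/1643
k=11  a_k=1  p_k/q_k = 29927/2595
k=12  a_k=5  p_k/q_k = 168583/14618
…
k=14  a_k=1  p_k/q_k = 1378591/119539
k=15  a_k=1  p_k/q_k = 2588599/224460
→ (2588599, 224460).  Check: 2588599²=6700844782801, 133·224460²=6700844782800, difference 1.

2588599 224460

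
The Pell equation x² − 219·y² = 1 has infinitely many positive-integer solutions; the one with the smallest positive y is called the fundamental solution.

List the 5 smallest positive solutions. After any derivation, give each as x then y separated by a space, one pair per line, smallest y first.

74 5
10951 740
1620674 109515
239848801 16207480
35496001874 2398597525

[14; 1,3,1,28] for √219; ℓ=4 ⇒ convergent index 3
i=0: a=14 ⇒ p=14, q=1
i=1: a=1 ⇒ p=15, q=1
i=2: a=3 ⇒ p=59, q=4
i=3: a=1 ⇒ p=74, q=5
fundamental: x₁=74, y₁=5  (since 5476 − 219·25 = 1)
k=2:  x_2 = 74·74+219·5·5 = 10951,  y_2 = 74·5+5·74 = 740
k=3:  x_3 = 74·10951+219·5·740 = 1620674,  y_3 = 74·740+5·10951 = 109515
k=4:  x_4 = 74·1620674+219·5·109515 = 239848801,  y_4 = 74·109515+5·1620674 = 16207480
k=5:  x_5 = 74·239848801+219·5·16207480 = 35496001874,  y_5 = 74·16207480+5·239848801 = 2398597525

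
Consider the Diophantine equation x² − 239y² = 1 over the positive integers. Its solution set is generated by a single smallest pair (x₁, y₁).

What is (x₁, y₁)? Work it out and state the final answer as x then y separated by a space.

6195120 400729

√239 → a₀=15, period (2,5,1,2,4,15,4,2,1,5,2,30); ℓ=12 even so k=11
a_0=15:  p_0=15·1+0=15,  q_0=15·0+1=1
a_1=2:  p_1=2·15+1=31,  q_1=2·1+0=2
…
a_7=4:  p_7=4·37907+2489=154117,  q_7=4·2452+161=9969
…
a_10=5:  p_10=5·500258+346141=2847431,  q_10=5·32359+22390=184185
a_11=2:  p_11=2·2847431+500258=6195120,  q_11=2·184185+32359=400729
(x₁, y₁) = (6195120, 400729);  6195120² − 239·400729² = 1 ✓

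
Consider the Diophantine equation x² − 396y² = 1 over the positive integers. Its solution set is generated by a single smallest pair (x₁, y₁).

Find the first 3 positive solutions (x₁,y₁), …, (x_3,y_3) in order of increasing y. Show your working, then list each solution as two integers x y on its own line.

√396 → a₀=19, period (1,8,1,38); ℓ=4 even so k=3
i=0: a=19 ⇒ p=19, q=1
i=1: a=1 ⇒ p=20, q=1
i=2: a=8 ⇒ p=179, q=9
i=3: a=1 ⇒ p=199, q=10
→ (199, 10).  Check: 199²=39601, 396·10²=39600, difference 1.
k=2:  x_2 = 199·199+396·10·10 = 79201,  y_2 = 199·10+10·199 = 3980
k=3:  x_3 = 199·79201+396·10·3980 = 31521799,  y_3 = 199·3980+10·79201 = 1584030

199 10
79201 3980
31521799 1584030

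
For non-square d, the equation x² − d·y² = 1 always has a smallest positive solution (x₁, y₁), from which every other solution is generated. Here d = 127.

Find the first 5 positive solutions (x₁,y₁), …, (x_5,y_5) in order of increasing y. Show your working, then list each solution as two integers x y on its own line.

4730624 419775
44757606858751 3971595379200
423462818377139450624 37576248838264821825
4006486743445029115330560001 355518209168531397366758400
37906364688445371364544653008890624 3363645945459311770024609913661375

d=127: √d = [11; 3,1,2,2,7,11,7,2,2,1,3,22] (ℓ=12, even), read p_11/q_11
i=0: a=11 ⇒ p=11, q=1
i=1: a=3 ⇒ p=34, q=3
i=2: a=1 ⇒ p=45, q=4
i=3: a=2 ⇒ p=124, q=11
…
i=5: a=7 ⇒ p=2175, q=193
i=6: a=11 ⇒ p=24218, q=2149
…
i=8: a=2 ⇒ p=367620, q=32621
i=9: a=2 ⇒ p=906941, q=80478
i=10: a=1 ⇒ p=1274561, q=113099
i=11: a=3 ⇒ p=4730624, q=419775
→ (4730624, 419775).  Check: 4730624²=22378803429376, 127·419775²=22378803429375, difference 1.
(x_2, y_2) = (4730624·4730624 + 127·419775·419775, 4730624·419775 + 419775·4730624) = (44757606858751, 3971595379200)
(x_3, y_3) = (4730624·44757606858751 + 127·419775·3971595379200, 4730624·3971595379200 + 419775·44757606858751) = (423462818377139450624, 37576248838264821825)
(x_4, y_4) = (4730624·423462818377139450624 + 127·419775·37576248838264821825, 4730624·37576248838264821825 + 419775·423462818377139450624) = (4006486743445029115330560001, 355518209168531397366758400)
(x_5, y_5) = (4730624·4006486743445029115330560001 + 127·419775·355518209168531397366758400, 4730624·355518209168531397366758400 + 419775·4006486743445029115330560001) = (37906364688445371364544653008890624, 3363645945459311770024609913661375)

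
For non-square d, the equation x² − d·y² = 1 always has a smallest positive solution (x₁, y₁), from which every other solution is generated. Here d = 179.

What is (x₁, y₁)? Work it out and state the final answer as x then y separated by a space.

4190210 313191

[13; 2,1,1,1,3,…,1,2,26] for √179; ℓ=14 ⇒ convergent index 13
a_0=13:  p_0=13·1+0=13,  q_0=13·0+1=1
a_1=2:  p_1=2·13+1=27,  q_1=2·1+0=2
…
a_8=5:  p_8=5·26999+2047=137042,  q_8=5·2018+153=10243
…
a_10=1:  p_10=1·438125+137042=575167,  q_10=1·32747+10243=42990
…
a_12=1:  p_12=1·1013292+575167=1588459,  q_12=1·75737+42990=118727
a_13=2:  p_13=2·1588459+1013292=4190210,  q_13=2·118727+75737=313191
(x₁, y₁) = (4190210, 313191);  4190210² − 179·313191² = 1 ✓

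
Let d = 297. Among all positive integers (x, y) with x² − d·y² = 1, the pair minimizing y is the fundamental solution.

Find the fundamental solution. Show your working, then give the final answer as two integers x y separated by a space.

48599 2820

[17; 4,3,1,1,2,1,1,3,4,34] for √297; ℓ=10 ⇒ convergent index 9
k=0  a_k=17  p_k/q_k = 17/1
…
k=2  a_k=3  p_k/q_k = 224/13
k=3  a_k=1  p_k/q_k = 293/17
…
k=5  a_k=2  p_k/q_k = 1327/77
k=6  a_k=1  p_k/q_k = 1844/107
…
k=8  a_k=3  p_k/q_k = 11357/659
k=9  a_k=4  p_k/q_k = 48599/2820
(x₁, y₁) = (48599, 2820);  48599² − 297·2820² = 1 ✓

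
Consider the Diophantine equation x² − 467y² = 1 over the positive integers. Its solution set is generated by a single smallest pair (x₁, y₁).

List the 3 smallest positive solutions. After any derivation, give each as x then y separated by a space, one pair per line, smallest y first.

d=467: √d = [21; 1,1,1,1,3,…,1,1,42] (ℓ=14, even), read p_13/q_13
a_0=21:  p_0=21·1+0=21,  q_0=21·0+1=1
…
a_2=1:  p_2=1·22+21=43,  q_2=1·1+1=2
…
a_5=3:  p_5=3·108+65=389,  q_5=3·5+3=18
…
a_12=1:  p_12=1·633697+358232=991929,  q_12=1·29324+16577=45901
a_13=1:  p_13=1·991929+633697=1625626,  q_13=1·45901+29324=75225
(x₁, y₁) = (1625626, 75225);  1625626² − 467·75225² = 1 ✓
(1625626+75225√467)^2 = 5285319783751 + 244575431700√467
(1625626+75225√467)^3 = 17183906517558380626 + 795176361465413175√467

1625626 75225
5285319783751 244575431700
17183906517558380626 795176361465413175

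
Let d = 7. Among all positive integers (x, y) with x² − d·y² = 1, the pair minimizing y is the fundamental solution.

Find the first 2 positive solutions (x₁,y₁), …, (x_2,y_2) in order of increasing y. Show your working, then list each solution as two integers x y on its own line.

[2; 1,1,1,4] for √7; ℓ=4 ⇒ convergent index 3
i=0: a=2 ⇒ p=2, q=1
…
i=2: a=1 ⇒ p=5, q=2
i=3: a=1 ⇒ p=8, q=3
→ (8, 3).  Check: 8²=64, 7·3²=63, difference 1.
n=2: (8,3)∘(8,3) = (8·8+7·3·3, 8·3+3·8) = (127,48)

8 3
127 48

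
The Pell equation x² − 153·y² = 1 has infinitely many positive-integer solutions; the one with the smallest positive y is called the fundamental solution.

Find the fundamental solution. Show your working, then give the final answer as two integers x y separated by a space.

2177 176

[12; 2,1,2,2,2,1,2,24] for √153; ℓ=8 ⇒ convergent index 7
i=0: a=12 ⇒ p=12, q=1
i=1: a=2 ⇒ p=25, q=2
…
i=3: a=2 ⇒ p=99, q=8
i=4: a=2 ⇒ p=235, q=19
i=5: a=2 ⇒ p=569, q=46
i=6: a=1 ⇒ p=804, q=65
i=7: a=2 ⇒ p=2177, q=176
(x₁, y₁) = (2177, 176);  2177² − 153·176² = 1 ✓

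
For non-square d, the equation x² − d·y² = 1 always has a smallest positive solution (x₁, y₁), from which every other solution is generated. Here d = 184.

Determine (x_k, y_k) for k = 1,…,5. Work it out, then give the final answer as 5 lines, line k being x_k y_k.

24335 1794
1184384449 87313980
57643991108495 4249571404806
2805533046066067201 206826640184594040
136545293294391499564175 10066252573534620521994

√184 → a₀=13, period (1,1,3,2,1,2,1,2,3,1,1,26); ℓ=12 even so k=11
k=0  a_k=13  p_k/q_k = 13/1
k=1  a_k=1  p_k/q_k = 14/1
…
k=5  a_k=1  p_k/q_k = 312/23
…
k=9  a_k=3  p_k/q_k = 10594/781
k=10  a_k=1  p_k/q_k = 13741/1013
k=11  a_k=1  p_k/q_k = 24335/1794
fundamental: x₁=24335, y₁=1794  (since 592192225 − 184·3218436 = 1)
(24335+1794√184)^2 = 1184384449 + 87313980√184
(24335+1794√184)^3 = 57643991108495 + 4249571404806√184
(24335+1794√184)^4 = 2805533046066067201 + 206826640184594040√184
(24335+1794√184)^5 = 136545293294391499564175 + 10066252573534620521994√184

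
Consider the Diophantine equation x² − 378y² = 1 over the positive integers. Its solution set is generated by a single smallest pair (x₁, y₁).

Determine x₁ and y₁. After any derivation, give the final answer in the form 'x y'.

[19; 2,3,1,4,1,3,2,38] for √378; ℓ=8 ⇒ convergent index 7
a_0=19:  p_0=19·1+0=19,  q_0=19·0+1=1
a_1=2:  p_1=2·19+1=39,  q_1=2·1+0=2
…
a_3=1:  p_3=1·136+39=175,  q_3=1·7+2=9
…
a_5=1:  p_5=1·836+175=1011,  q_5=1·43+9=52
a_6=3:  p_6=3·1011+836=3869,  q_6=3·52+43=199
a_7=2:  p_7=2·3869+1011=8749,  q_7=2·199+52=450
fundamental: x₁=8749, y₁=450  (since 76545001 − 378·202500 = 1)

8749 450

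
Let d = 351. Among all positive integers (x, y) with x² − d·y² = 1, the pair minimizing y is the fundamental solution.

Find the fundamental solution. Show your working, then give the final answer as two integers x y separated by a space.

62425 3332

d=351: √d = [18; 1,2,1,3,2,2,2,3,1,2,1,36] (ℓ=12, even), read p_11/q_11
k=0  a_k=18  p_k/q_k = 18/1
…
k=4  a_k=3  p_k/q_k = 281/15
…
k=10  a_k=2  p_k/q_k = 45882/2449
k=11  a_k=1  p_k/q_k = 62425/3332
(x₁, y₁) = (62425, 3332);  62425² − 351·3332² = 1 ✓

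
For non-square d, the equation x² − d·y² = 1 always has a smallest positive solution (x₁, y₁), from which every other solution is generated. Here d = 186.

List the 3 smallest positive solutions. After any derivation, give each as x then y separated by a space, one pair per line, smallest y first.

7501 550
112530001 8251100
1688175067501 123783001650

[13; 1,1,1,3,4,3,1,1,1,26] for √186; ℓ=10 ⇒ convergent index 9
a_0=13:  p_0=13·1+0=13,  q_0=13·0+1=1
…
a_4=3:  p_4=3·41+27=150,  q_4=3·3+2=11
…
a_8=1:  p_8=1·2714+2073=4787,  q_8=1·199+152=351
a_9=1:  p_9=1·4787+2714=7501,  q_9=1·351+199=550
(x₁, y₁) = (7501, 550);  7501² − 186·550² = 1 ✓
k=2:  x_2 = 7501·7501+186·550·550 = 112530001,  y_2 = 7501·550+550·7501 = 8251100
k=3:  x_3 = 7501·112530001+186·550·8251100 = 1688175067501,  y_3 = 7501·8251100+550·112530001 = 123783001650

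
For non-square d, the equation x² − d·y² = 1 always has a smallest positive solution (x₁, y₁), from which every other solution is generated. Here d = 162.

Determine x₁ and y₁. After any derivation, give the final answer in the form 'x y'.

[12; 1,2,1,2,12,2,1,2,1,24] for √162; ℓ=10 ⇒ convergent index 9
k=0  a_k=12  p_k/q_k = 12/1
k=1  a_k=1  p_k/q_k = 13/1
…
k=4  a_k=2  p_k/q_k = 140/11
k=5  a_k=12  p_k/q_k = 1731/136
…
k=8  a_k=2  p_k/q_k = 14268/1121
k=9  a_k=1  p_k/q_k = 19601/1540
fundamental: x₁=19601, y₁=1540  (since 384199201 − 162·2371600 = 1)

19601 1540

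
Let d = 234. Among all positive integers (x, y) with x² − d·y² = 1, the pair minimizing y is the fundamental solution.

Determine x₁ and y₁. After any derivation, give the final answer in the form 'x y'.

5201 340

√234 = [15; 3,2,1,2,1,2,3,30, …], period ℓ=8 (even) → k=7
step 0: (15, 1)  from 15·(1,0) + (0,1)
step 1: (46, 3)  from 3·(15,1) + (1,0)
step 2: (107, 7)  from 2·(46,3) + (15,1)
…
step 4: (413, 27)  from 2·(153,10) + (107,7)
…
step 6: (1545, 101)  from 2·(566,37) + (413,27)
step 7: (5201, 340)  from 3·(1545,101) + (566,37)
→ (5201, 340).  Check: 5201²=27050401, 234·340²=27050400, difference 1.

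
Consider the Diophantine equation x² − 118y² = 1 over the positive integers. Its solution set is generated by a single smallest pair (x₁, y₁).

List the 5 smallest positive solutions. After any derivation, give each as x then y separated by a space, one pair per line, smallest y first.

306917 28254
188396089777 17343265836
115643925371868101 10645886241146970
70986173286526887819457 6534806934930865917144
43573726693046301732396700037 4011286680085707263143023126

√118 → a₀=10, period (1,6,3,2,10,2,3,6,1,20); ℓ=10 even so k=9
k=0  a_k=10  p_k/q_k = 10/1
k=1  a_k=1  p_k/q_k = 11/1
k=2  a_k=6  p_k/q_k = 76/7
k=3  a_k=3  p_k/q_k = 239/22
…
k=5  a_k=10  p_k/q_k = 5779/532
…
k=8  a_k=6  p_k/q_k = 264802/24377
k=9  a_k=1  p_k/q_k = 306917/28254
fundamental: x₁=306917, y₁=28254  (since 94198044889 − 118·798288516 = 1)
(306917+28254√118)^2 = 188396089777 + 17343265836√118
(306917+28254√118)^3 = 115643925371868101 + 10645886241146970√118
(306917+28254√118)^4 = 70986173286526887819457 + 6534806934930865917144√118
(306917+28254√118)^5 = 43573726693046301732396700037 + 4011286680085707263143023126√118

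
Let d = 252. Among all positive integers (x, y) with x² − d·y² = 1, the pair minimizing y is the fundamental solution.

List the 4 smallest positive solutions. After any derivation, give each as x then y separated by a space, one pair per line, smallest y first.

127 8
32257 2032
8193151 516120
2081028097 131092448

d=252: √d = [15; 1,6,1,30] (ℓ=4, even), read p_3/q_3
i=0: a=15 ⇒ p=15, q=1
…
i=2: a=6 ⇒ p=111, q=7
i=3: a=1 ⇒ p=127, q=8
→ (127, 8).  Check: 127²=16129, 252·8²=16128, difference 1.
n=2: (127,8)∘(127,8) = (127·127+252·8·8, 127·8+8·127) = (32257,2032)
n=3: (32257,2032)∘(127,8) = (127·32257+252·8·2032, 127·2032+8·32257) = (8193151,516120)
n=4: (8193151,516120)∘(127,8) = (127·8193151+252·8·516120, 127·516120+8·8193151) = (2081028097,131092448)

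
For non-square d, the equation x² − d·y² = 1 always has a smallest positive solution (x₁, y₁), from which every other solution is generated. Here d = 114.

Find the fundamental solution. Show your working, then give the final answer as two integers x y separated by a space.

1025 96

√114 = [10; 1,2,10,2,1,20, …], period ℓ=6 (even) → k=5
k=0  a_k=10  p_k/q_k = 10/1
…
k=4  a_k=2  p_k/q_k = 694/65
k=5  a_k=1  p_k/q_k = 1025/96
fundamental: x₁=1025, y₁=96  (since 1050625 − 114·9216 = 1)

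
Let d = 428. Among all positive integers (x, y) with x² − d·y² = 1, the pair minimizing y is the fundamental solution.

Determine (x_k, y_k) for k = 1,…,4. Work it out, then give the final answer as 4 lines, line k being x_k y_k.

1850887 89466
6851565373537 331182912684
25362946559057703751 1225964295417811950
93887896135702420679780737 4538242753705644230486616

√428 = [20; 1,2,4,1,5,10,5,1,4,2,1,40, …], period ℓ=12 (even) → k=11
a_0=20:  p_0=20·1+0=20,  q_0=20·0+1=1
a_1=1:  p_1=1·20+1=21,  q_1=1·1+0=1
a_2=2:  p_2=2·21+20=62,  q_2=2·1+1=3
…
a_4=1:  p_4=1·269+62=331,  q_4=1·13+3=16
…
a_6=10:  p_6=10·1924+331=19571,  q_6=10·93+16=946
…
a_8=1:  p_8=1·99779+19571=119350,  q_8=1·4823+946=5769
a_9=4:  p_9=4·119350+99779=577179,  q_9=4·5769+4823=27899
a_10=2:  p_10=2·577179+119350=1273708,  q_10=2·27899+5769=61567
a_11=1:  p_11=1·1273708+577179=1850887,  q_11=1·61567+27899=89466
→ (1850887, 89466).  Check: 1850887²=3425782686769, 428·89466²=3425782686768, difference 1.
(1850887+89466√428)^2 = 6851565373537 + 331182912684√428
(1850887+89466√428)^3 = 25362946559057703751 + 1225964295417811950√428
(1850887+89466√428)^4 = 93887896135702420679780737 + 4538242753705644230486616√428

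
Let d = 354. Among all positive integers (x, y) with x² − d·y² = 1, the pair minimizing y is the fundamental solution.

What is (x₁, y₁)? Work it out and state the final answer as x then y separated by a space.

[18; 1,4,2,2,18,2,2,4,1,36] for √354; ℓ=10 ⇒ convergent index 9
i=0: a=18 ⇒ p=18, q=1
i=1: a=1 ⇒ p=19, q=1
i=2: a=4 ⇒ p=94, q=5
i=3: a=2 ⇒ p=207, q=11
i=4: a=2 ⇒ p=508, q=27
…
i=6: a=2 ⇒ p=19210, q=1021
i=7: a=2 ⇒ p=47771, q=2539
i=8: a=4 ⇒ p=210294, q=11177
i=9: a=1 ⇒ p=258065, q=13716
→ (258065, 13716).  Check: 258065²=66597544225, 354·13716²=66597544224, difference 1.

258065 13716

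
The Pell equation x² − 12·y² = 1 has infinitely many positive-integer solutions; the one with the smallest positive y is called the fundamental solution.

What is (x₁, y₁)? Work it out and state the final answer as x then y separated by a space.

7 2

[3; 2,6] for √12; ℓ=2 ⇒ convergent index 1
k=0  a_k=3  p_k/q_k = 3/1
k=1  a_k=2  p_k/q_k = 7/2
(x₁, y₁) = (7, 2);  7² − 12·2² = 1 ✓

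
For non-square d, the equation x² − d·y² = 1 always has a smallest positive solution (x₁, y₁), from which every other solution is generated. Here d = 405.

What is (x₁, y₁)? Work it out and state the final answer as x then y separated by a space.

d=405: √d = [20; 8,40] (ℓ=2, even), read p_1/q_1
step 0: (20, 1)  from 20·(1,0) + (0,1)
step 1: (161, 8)  from 8·(20,1) + (1,0)
fundamental: x₁=161, y₁=8  (since 25921 − 405·64 = 1)

161 8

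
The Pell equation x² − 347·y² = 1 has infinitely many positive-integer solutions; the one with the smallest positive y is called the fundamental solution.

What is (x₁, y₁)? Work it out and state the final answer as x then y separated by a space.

641602 34443

[18; 1,1,1,2,4,…,1,1,36] for √347; ℓ=14 ⇒ convergent index 13
step 0: (18, 1)  from 18·(1,0) + (0,1)
…
step 3: (56, 3)  from 1·(37,2) + (19,1)
step 4: (149, 8)  from 2·(56,3) + (37,2)
step 5: (652, 35)  from 4·(149,8) + (56,3)
…
step 8: (15070, 809)  from 1·(14269,766) + (801,43)
step 9: (74549, 4002)  from 4·(15070,809) + (14269,766)
step 10: (164168, 8813)  from 2·(74549,4002) + (15070,809)
step 11: (238717, 12815)  from 1·(164168,8813) + (74549,4002)
step 12: (402885, 21628)  from 1·(238717,12815) + (164168,8813)
step 13: (641602, 34443)  from 1·(402885,21628) + (238717,12815)
fundamental: x₁=641602, y₁=34443  (since 411653126404 − 347·1186320249 = 1)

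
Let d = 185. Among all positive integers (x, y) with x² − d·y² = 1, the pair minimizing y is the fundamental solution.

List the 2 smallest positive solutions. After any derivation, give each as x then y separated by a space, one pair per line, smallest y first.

9249 680
171088001 12578640

[13; 1,1,1,1,26] for √185; ℓ=5 ⇒ convergent index 9
k=0  a_k=13  p_k/q_k = 13/1
…
k=2  a_k=1  p_k/q_k = 27/2
…
k=8  a_k=1  p_k/q_k = 5563/409
k=9  a_k=1  p_k/q_k = 9249/680
(x₁, y₁) = (9249, 680);  9249² − 185·680² = 1 ✓
(9249+680√185)^2 = 171088001 + 12578640√185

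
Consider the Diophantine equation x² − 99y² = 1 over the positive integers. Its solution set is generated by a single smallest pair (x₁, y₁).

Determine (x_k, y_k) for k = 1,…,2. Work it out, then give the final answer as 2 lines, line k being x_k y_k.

√99 → a₀=9, period (1,18); ℓ=2 even so k=1
k=0  a_k=9  p_k/q_k = 9/1
k=1  a_k=1  p_k/q_k = 10/1
fundamental: x₁=10, y₁=1  (since 100 − 99·1 = 1)
n=2: (10,1)∘(10,1) = (10·10+99·1·1, 10·1+1·10) = (199,20)

10 1
199 20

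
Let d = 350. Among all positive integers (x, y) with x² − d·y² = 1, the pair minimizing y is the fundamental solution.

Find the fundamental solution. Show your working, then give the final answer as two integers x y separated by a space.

449 24

d=350: √d = [18; 1,2,2,2,1,36] (ℓ=6, even), read p_5/q_5
i=0: a=18 ⇒ p=18, q=1
i=1: a=1 ⇒ p=19, q=1
i=2: a=2 ⇒ p=56, q=3
…
i=4: a=2 ⇒ p=318, q=17
i=5: a=1 ⇒ p=449, q=24
(x₁, y₁) = (449, 24);  449² − 350·24² = 1 ✓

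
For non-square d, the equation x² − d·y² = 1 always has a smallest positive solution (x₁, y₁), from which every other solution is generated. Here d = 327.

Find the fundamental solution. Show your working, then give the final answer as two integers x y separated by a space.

√327 = [18; 12,36, …], period ℓ=2 (even) → k=1
i=0: a=18 ⇒ p=18, q=1
i=1: a=12 ⇒ p=217, q=12
(x₁, y₁) = (217, 12);  217² − 327·12² = 1 ✓

217 12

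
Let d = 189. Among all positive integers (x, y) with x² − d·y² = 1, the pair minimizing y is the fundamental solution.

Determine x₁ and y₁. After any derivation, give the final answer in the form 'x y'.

55 4

√189 → a₀=13, period (1,2,1,26); ℓ=4 even so k=3
k=0  a_k=13  p_k/q_k = 13/1
k=1  a_k=1  p_k/q_k = 14/1
k=2  a_k=2  p_k/q_k = 41/3
k=3  a_k=1  p_k/q_k = 55/4
(x₁, y₁) = (55, 4);  55² − 189·4² = 1 ✓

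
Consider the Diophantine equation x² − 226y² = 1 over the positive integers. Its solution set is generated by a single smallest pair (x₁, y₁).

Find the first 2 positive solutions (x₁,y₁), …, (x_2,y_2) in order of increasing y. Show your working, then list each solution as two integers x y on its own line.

451 30
406801 27060

d=226: √d = [15; 30] (ℓ=1, odd), read p_1/q_1
k=0  a_k=15  p_k/q_k = 15/1
k=1  a_k=30  p_k/q_k = 451/30
fundamental: x₁=451, y₁=30  (since 203401 − 226·900 = 1)
(x_2, y_2) = (451·451 + 226·30·30, 451·30 + 30·451) = (406801, 27060)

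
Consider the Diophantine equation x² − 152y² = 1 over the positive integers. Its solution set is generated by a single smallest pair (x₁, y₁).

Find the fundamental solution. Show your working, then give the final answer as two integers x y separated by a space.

37 3

d=152: √d = [12; 3,24] (ℓ=2, even), read p_1/q_1
a_0=12:  p_0=12·1+0=12,  q_0=12·0+1=1
a_1=3:  p_1=3·12+1=37,  q_1=3·1+0=3
→ (37, 3).  Check: 37²=1369, 152·3²=1368, difference 1.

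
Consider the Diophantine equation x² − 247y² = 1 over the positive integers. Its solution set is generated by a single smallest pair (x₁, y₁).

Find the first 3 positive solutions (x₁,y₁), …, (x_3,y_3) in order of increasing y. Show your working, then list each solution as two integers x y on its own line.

85292 5427
14549450527 925759368
2481903468612476 157919736025485

d=247: √d = [15; 1,2,1,1,9,1,9,1,1,2,1,30] (ℓ=12, even), read p_11/q_11
step 0: (15, 1)  from 15·(1,0) + (0,1)
step 1: (16, 1)  from 1·(15,1) + (1,0)
step 2: (47, 3)  from 2·(16,1) + (15,1)
step 3: (63, 4)  from 1·(47,3) + (16,1)
…
step 5: (1053, 67)  from 9·(110,7) + (63,4)
step 6: (1163, 74)  from 1·(1053,67) + (110,7)
step 7: (11520, 733)  from 9·(1163,74) + (1053,67)
…
step 10: (61089, 3887)  from 2·(24203,1540) + (12683,807)
step 11: (85292, 5427)  from 1·(61089,3887) + (24203,1540)
fundamental: x₁=85292, y₁=5427  (since 7274725264 − 247·29452329 = 1)
n=2: (85292,5427)∘(85292,5427) = (85292·85292+247·5427·5427, 85292·5427+5427·85292) = (14549450527,925759368)
n=3: (14549450527,925759368)∘(85292,5427) = (85292·14549450527+247·5427·925759368, 85292·925759368+5427·14549450527) = (2481903468612476,157919736025485)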